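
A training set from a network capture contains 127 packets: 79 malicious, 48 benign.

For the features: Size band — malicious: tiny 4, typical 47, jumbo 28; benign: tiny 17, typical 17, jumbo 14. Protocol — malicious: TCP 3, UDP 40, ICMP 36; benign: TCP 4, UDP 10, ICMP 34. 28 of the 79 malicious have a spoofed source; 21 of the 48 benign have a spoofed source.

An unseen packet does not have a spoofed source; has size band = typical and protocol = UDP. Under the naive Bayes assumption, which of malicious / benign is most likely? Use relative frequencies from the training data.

malicious

malicious: (79/127) × (47/79) × (40/79) × (51/79) ≈ 0.120968
benign: (48/127) × (17/48) × (10/48) × (27/48) ≈ 0.0156865
Highest score → malicious.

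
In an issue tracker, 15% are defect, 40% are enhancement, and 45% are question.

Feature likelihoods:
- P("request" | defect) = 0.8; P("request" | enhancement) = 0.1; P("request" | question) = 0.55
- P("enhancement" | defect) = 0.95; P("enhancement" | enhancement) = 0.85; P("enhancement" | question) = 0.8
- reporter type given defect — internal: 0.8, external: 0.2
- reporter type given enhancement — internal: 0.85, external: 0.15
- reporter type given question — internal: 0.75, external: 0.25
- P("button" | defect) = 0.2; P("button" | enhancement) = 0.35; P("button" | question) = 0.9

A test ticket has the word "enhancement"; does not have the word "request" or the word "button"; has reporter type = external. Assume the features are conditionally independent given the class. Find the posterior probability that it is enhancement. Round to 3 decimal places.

defect: 0.15 × (1−0.8) × 0.95 × 0.2 × (1−0.2) = 0.00456
enhancement: 0.4 × (1−0.1) × 0.85 × 0.15 × (1−0.35) = 0.029835
question: 0.45 × (1−0.55) × 0.8 × 0.25 × (1−0.9) = 0.00405
P(enhancement | x) = 0.029835 / 0.038445 ≈ 0.776

0.776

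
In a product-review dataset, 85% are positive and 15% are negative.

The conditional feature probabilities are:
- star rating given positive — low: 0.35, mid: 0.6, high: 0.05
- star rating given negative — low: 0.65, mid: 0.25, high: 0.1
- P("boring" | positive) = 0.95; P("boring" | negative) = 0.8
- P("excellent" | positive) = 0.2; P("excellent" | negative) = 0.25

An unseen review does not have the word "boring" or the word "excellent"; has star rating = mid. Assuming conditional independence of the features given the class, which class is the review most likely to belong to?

positive

positive: 0.85 × 0.6 × (1−0.95) × (1−0.2) = 0.0204
negative: 0.15 × 0.25 × (1−0.8) × (1−0.25) = 0.005625
Highest score → positive.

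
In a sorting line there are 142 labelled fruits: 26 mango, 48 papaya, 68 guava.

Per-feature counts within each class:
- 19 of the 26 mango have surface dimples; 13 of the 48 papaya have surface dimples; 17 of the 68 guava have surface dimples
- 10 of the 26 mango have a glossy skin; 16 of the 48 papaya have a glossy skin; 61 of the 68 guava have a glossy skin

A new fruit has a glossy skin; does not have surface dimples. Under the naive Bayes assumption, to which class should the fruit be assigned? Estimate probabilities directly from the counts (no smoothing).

mango: (26/142) × (7/26) × (10/26) ≈ 0.0189599
papaya: (48/142) × (35/48) × (16/48) ≈ 0.0821596
guava: (68/142) × (51/68) × (61/68) ≈ 0.322183
Highest score → guava.

guava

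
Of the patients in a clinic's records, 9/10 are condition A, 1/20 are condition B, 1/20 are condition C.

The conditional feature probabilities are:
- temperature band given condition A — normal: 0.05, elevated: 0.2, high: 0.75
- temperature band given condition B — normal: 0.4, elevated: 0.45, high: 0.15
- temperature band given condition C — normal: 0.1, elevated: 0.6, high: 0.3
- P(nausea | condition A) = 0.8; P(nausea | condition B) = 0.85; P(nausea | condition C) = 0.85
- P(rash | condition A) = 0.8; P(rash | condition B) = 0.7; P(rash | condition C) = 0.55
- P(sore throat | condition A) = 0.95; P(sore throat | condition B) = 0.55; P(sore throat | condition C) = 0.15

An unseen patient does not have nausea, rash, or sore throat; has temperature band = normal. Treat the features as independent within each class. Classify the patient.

condition B

condition A: 0.9 × 0.05 × (1−0.8) × (1−0.8) × (1−0.95) = 0.00009
condition B: 0.05 × 0.4 × (1−0.85) × (1−0.7) × (1−0.55) = 0.000405
condition C: 0.05 × 0.1 × (1−0.85) × (1−0.55) × (1−0.15) = 0.000286875
Highest score → condition B.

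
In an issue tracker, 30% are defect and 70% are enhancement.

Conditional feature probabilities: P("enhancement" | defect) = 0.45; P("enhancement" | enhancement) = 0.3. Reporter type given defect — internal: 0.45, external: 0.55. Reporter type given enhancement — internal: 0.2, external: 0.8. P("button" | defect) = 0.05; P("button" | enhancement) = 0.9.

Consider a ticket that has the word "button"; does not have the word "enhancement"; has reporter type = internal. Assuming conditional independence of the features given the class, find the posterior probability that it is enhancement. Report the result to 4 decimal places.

0.9596

defect: 0.3 × (1−0.45) × 0.45 × 0.05 = 0.0037125
enhancement: 0.7 × (1−0.3) × 0.2 × 0.9 = 0.0882
P(enhancement | x) = 0.0882 / 0.0919125 ≈ 0.9596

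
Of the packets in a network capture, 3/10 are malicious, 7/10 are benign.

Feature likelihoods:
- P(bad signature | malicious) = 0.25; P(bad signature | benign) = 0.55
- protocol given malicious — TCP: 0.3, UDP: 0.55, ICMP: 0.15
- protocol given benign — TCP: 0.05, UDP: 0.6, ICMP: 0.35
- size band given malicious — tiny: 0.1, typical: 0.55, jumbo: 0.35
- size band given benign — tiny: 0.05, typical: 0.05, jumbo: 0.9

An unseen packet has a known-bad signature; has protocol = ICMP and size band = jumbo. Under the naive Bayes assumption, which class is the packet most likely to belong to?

benign

malicious: 0.3 × 0.25 × 0.15 × 0.35 = 0.0039375
benign: 0.7 × 0.55 × 0.35 × 0.9 = 0.121275
Highest score → benign.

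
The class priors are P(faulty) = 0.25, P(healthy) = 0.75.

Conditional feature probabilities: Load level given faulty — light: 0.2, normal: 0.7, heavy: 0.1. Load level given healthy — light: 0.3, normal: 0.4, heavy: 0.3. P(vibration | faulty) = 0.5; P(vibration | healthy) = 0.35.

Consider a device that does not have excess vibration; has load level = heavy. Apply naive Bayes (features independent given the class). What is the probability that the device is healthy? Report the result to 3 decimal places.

0.921

faulty: 0.25 × 0.1 × (1−0.5) = 0.0125
healthy: 0.75 × 0.3 × (1−0.35) = 0.14625
P(healthy | x) = 0.14625 / 0.15875 ≈ 0.921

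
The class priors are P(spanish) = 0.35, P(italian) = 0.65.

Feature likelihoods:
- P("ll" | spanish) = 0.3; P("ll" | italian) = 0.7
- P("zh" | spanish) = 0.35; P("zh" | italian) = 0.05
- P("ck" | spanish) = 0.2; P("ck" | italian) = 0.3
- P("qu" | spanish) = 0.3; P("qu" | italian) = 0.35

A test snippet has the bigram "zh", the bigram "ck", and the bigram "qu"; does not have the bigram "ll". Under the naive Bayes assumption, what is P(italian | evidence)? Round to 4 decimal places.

spanish: 0.35 × (1−0.3) × 0.35 × 0.2 × 0.3 = 0.005145
italian: 0.65 × (1−0.7) × 0.05 × 0.3 × 0.35 = 0.00102375
P(italian | x) = 0.00102375 / 0.00616875 ≈ 0.1660

0.1660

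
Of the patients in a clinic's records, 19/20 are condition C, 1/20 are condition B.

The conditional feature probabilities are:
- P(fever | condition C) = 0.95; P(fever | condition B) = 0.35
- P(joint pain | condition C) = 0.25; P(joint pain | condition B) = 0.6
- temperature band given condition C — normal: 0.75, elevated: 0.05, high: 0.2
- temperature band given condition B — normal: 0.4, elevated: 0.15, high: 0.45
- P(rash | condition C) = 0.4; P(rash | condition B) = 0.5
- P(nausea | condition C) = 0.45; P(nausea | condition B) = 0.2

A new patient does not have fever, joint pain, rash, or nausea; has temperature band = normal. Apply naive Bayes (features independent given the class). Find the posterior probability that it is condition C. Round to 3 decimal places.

condition C: 0.95 × (1−0.95) × (1−0.25) × 0.75 × (1−0.4) × (1−0.45) = 0.0088171875
condition B: 0.05 × (1−0.35) × (1−0.6) × 0.4 × (1−0.5) × (1−0.2) = 0.00208
P(condition C | x) = 0.0088171875 / 0.0108971875 ≈ 0.809

0.809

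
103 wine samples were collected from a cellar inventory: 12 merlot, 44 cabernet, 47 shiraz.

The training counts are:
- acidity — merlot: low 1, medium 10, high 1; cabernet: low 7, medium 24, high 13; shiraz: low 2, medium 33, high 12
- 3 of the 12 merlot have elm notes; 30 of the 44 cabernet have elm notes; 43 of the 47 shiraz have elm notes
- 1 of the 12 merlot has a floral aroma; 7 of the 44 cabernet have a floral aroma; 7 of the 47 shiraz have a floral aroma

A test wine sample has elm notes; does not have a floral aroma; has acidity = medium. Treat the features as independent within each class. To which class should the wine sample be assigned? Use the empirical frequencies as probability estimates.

shiraz

merlot: (12/103) × (10/12) × (3/12) × (11/12) ≈ 0.0222492
cabernet: (44/103) × (24/44) × (30/44) × (37/44) ≈ 0.133595
shiraz: (47/103) × (33/47) × (43/47) × (40/47) ≈ 0.249465
Highest score → shiraz.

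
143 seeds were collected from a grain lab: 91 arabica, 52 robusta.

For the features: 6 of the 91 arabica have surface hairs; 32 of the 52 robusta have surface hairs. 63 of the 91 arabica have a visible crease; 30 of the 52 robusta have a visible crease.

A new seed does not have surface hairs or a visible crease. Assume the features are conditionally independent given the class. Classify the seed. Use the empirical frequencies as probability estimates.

arabica: (91/143) × (85/91) × (28/91) ≈ 0.182894
robusta: (52/143) × (20/52) × (22/52) ≈ 0.0591716
Highest score → arabica.

arabica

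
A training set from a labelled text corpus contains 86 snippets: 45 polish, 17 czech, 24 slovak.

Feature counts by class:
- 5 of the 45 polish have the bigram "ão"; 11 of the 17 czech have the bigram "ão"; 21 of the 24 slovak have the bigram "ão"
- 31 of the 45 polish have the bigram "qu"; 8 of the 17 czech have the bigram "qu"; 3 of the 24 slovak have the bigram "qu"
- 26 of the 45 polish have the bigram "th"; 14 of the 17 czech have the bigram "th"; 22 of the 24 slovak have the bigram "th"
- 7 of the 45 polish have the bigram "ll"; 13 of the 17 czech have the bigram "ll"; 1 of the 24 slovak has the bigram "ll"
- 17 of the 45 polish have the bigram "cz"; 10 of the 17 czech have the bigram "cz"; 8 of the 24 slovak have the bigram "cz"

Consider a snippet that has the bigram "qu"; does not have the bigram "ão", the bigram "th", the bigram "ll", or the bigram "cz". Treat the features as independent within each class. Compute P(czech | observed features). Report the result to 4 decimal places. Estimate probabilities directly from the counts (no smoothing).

polish: (45/86) × (40/45) × (31/45) × (19/45) × (38/45) × (28/45) ≈ 0.0710834
czech: (17/86) × (6/17) × (8/17) × (3/17) × (4/17) × (7/17) ≈ 0.000561341
slovak: (24/86) × (3/24) × (3/24) × (2/24) × (23/24) × (16/24) ≈ 0.000232154
P(czech | x) = 0.000561341 / 0.071876895 ≈ 0.0078

0.0078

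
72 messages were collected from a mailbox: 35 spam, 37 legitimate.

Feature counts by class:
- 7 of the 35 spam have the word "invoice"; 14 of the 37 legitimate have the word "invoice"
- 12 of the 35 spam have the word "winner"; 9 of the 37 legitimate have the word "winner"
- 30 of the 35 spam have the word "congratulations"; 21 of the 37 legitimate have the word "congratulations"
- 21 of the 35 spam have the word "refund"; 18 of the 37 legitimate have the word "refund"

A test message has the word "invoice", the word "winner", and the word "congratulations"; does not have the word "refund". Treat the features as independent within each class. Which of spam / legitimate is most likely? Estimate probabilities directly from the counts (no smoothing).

legitimate

spam: (35/72) × (7/35) × (12/35) × (30/35) × (14/35) ≈ 0.0114286
legitimate: (37/72) × (14/37) × (9/37) × (21/37) × (19/37) ≈ 0.013785
Highest score → legitimate.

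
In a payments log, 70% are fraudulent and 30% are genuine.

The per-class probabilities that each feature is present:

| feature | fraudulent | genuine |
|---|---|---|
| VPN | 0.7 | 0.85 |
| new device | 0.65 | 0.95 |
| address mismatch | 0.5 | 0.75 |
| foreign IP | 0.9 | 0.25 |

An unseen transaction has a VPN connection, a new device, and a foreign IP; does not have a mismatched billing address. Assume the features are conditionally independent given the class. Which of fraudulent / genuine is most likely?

fraudulent

fraudulent: 0.7 × 0.7 × 0.65 × (1−0.5) × 0.9 = 0.143325
genuine: 0.3 × 0.85 × 0.95 × (1−0.75) × 0.25 = 0.015140625
Highest score → fraudulent.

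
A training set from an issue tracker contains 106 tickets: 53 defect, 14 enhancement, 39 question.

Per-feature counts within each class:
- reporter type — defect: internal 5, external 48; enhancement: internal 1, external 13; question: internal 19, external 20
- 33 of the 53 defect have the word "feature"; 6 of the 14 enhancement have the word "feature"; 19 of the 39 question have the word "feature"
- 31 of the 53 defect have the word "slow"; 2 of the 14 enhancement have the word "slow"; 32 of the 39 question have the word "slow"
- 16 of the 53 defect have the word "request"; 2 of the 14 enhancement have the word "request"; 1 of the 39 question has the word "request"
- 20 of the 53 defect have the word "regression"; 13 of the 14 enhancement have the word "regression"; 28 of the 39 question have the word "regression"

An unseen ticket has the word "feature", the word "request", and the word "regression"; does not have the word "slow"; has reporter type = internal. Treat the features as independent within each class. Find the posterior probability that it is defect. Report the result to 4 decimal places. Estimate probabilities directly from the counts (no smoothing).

defect: (53/106) × (5/53) × (33/53) × (22/53) × (16/53) × (20/53) ≈ 0.00138882
enhancement: (14/106) × (1/14) × (6/14) × (12/14) × (2/14) × (13/14) ≈ 0.000459714
question: (39/106) × (19/39) × (19/39) × (7/39) × (1/39) × (28/39) ≈ 0.000288535
P(defect | x) = 0.00138882 / 0.002137069 ≈ 0.6499

0.6499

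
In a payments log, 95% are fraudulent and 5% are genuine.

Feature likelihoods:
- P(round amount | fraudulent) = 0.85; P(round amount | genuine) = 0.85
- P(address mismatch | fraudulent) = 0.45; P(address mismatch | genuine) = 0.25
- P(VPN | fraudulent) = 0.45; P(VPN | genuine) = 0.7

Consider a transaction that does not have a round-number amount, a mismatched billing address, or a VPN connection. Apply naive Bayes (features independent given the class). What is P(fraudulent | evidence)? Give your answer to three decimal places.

0.962

fraudulent: 0.95 × (1−0.85) × (1−0.45) × (1−0.45) = 0.04310625
genuine: 0.05 × (1−0.85) × (1−0.25) × (1−0.7) = 0.0016875
P(fraudulent | x) = 0.04310625 / 0.04479375 ≈ 0.962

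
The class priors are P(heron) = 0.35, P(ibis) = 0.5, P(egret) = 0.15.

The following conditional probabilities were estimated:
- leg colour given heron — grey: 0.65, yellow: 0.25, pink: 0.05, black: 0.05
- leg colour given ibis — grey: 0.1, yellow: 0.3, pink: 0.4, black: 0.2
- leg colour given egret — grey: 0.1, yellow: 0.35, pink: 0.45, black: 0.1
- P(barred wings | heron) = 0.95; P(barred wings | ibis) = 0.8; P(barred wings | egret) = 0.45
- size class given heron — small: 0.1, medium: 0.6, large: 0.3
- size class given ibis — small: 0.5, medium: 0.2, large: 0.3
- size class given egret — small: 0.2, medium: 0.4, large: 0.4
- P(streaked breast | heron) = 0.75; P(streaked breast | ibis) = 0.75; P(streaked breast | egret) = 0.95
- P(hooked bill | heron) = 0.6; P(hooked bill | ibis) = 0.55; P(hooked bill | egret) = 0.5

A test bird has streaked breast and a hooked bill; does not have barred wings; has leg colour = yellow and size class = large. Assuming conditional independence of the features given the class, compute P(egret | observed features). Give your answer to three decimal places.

0.560

heron: 0.35 × 0.25 × (1−0.95) × 0.3 × 0.75 × 0.6 = 0.000590625
ibis: 0.5 × 0.3 × (1−0.8) × 0.3 × 0.75 × 0.55 = 0.0037125
egret: 0.15 × 0.35 × (1−0.45) × 0.4 × 0.95 × 0.5 = 0.00548625
P(egret | x) = 0.00548625 / 0.009789375 ≈ 0.560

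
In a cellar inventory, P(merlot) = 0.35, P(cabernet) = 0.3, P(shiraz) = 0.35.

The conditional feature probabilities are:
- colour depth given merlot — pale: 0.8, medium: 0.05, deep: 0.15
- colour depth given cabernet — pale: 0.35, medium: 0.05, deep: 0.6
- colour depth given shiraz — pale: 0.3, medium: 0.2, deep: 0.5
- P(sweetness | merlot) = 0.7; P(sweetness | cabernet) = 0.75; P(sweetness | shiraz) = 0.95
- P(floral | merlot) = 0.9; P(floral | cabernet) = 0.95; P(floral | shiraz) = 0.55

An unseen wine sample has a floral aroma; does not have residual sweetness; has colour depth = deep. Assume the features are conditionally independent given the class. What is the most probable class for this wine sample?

merlot: 0.35 × 0.15 × (1−0.7) × 0.9 = 0.014175
cabernet: 0.3 × 0.6 × (1−0.75) × 0.95 = 0.04275
shiraz: 0.35 × 0.5 × (1−0.95) × 0.55 = 0.0048125
Highest score → cabernet.

cabernet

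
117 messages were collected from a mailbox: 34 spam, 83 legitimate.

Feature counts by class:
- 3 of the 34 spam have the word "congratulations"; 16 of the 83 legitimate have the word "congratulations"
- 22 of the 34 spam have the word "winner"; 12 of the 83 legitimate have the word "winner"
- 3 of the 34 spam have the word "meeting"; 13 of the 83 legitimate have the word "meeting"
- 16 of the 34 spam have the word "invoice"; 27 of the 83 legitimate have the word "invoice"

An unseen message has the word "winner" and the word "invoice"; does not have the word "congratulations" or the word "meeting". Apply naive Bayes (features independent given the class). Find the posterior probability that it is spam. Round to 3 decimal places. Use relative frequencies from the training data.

spam: (34/117) × (31/34) × (22/34) × (31/34) × (16/34) ≈ 0.0735603
legitimate: (83/117) × (67/83) × (12/83) × (70/83) × (27/83) ≈ 0.0227142
P(spam | x) = 0.0735603 / 0.0962745 ≈ 0.764

0.764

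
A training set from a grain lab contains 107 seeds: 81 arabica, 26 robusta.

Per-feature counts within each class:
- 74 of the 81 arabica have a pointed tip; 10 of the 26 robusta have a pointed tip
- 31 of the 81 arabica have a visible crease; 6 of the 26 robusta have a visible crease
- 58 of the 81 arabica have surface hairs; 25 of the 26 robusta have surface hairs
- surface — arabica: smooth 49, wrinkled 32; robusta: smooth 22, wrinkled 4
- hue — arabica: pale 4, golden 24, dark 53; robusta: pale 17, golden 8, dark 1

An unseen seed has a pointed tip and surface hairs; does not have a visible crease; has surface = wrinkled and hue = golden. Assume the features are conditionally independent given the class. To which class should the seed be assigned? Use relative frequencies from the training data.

arabica: (81/107) × (74/81) × (50/81) × (58/81) × (32/81) × (24/81) ≈ 0.0357822
robusta: (26/107) × (10/26) × (20/26) × (25/26) × (4/26) × (8/26) ≈ 0.00327222
Highest score → arabica.

arabica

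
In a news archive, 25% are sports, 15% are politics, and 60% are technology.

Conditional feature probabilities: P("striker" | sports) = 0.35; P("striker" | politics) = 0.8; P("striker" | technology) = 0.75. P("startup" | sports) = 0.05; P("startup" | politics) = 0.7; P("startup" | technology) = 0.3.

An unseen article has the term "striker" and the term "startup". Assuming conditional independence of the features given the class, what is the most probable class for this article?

technology

sports: 0.25 × 0.35 × 0.05 = 0.004375
politics: 0.15 × 0.8 × 0.7 = 0.084
technology: 0.6 × 0.75 × 0.3 = 0.135
Highest score → technology.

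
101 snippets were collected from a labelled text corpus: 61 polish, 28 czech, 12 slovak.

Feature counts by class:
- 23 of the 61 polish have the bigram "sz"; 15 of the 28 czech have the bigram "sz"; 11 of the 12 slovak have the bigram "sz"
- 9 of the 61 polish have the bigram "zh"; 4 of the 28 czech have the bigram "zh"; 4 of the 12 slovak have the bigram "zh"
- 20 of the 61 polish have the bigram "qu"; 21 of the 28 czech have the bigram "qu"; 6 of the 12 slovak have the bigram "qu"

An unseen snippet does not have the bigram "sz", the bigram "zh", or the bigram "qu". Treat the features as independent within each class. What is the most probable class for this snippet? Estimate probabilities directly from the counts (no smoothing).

polish

polish: (61/101) × (38/61) × (52/61) × (41/61) ≈ 0.215571
czech: (28/101) × (13/28) × (24/28) × (7/28) ≈ 0.0275813
slovak: (12/101) × (1/12) × (8/12) × (6/12) ≈ 0.00330033
Highest score → polish.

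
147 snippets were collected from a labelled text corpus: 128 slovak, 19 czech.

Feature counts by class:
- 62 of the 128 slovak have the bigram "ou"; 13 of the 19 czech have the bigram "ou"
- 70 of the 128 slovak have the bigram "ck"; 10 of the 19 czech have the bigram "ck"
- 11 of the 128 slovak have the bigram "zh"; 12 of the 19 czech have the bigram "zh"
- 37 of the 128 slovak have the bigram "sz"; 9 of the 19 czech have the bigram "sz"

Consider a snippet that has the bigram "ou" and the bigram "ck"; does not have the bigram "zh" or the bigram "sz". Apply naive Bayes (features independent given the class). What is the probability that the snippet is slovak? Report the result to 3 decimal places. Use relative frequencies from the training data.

0.943

slovak: (128/147) × (62/128) × (70/128) × (117/128) × (91/128) = 0.1498889923095703125
czech: (19/147) × (13/19) × (10/19) × (7/19) × (10/19) ≈ 0.00902533
P(slovak | x) = 0.1498889923095703125 / 0.1589143223095703125 ≈ 0.943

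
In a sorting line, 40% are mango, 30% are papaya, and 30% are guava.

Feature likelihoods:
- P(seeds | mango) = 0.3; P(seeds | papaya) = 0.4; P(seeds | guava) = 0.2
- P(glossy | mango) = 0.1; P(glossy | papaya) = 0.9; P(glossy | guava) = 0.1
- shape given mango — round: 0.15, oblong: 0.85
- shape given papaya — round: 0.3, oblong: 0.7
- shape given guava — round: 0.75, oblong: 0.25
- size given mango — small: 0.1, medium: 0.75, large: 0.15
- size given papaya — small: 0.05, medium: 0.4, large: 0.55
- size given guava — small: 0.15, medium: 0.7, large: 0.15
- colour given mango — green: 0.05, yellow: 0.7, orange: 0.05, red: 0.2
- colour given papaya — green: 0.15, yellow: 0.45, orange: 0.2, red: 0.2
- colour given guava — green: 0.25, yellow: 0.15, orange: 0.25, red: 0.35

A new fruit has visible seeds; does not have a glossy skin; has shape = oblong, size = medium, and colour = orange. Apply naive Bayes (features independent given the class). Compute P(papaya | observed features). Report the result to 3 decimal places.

mango: 0.4 × 0.3 × (1−0.1) × 0.85 × 0.75 × 0.05 = 0.0034425
papaya: 0.3 × 0.4 × (1−0.9) × 0.7 × 0.4 × 0.2 = 0.000672
guava: 0.3 × 0.2 × (1−0.1) × 0.25 × 0.7 × 0.25 = 0.0023625
P(papaya | x) = 0.000672 / 0.006477 ≈ 0.104

0.104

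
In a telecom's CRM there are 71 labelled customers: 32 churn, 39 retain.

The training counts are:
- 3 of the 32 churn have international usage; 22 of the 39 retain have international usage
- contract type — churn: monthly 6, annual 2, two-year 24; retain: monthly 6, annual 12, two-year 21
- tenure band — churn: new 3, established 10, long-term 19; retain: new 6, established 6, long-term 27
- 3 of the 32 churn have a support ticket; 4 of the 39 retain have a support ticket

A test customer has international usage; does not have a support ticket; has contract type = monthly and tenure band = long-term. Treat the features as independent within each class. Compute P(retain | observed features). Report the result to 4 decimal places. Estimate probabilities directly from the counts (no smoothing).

0.8742

churn: (32/71) × (3/32) × (6/32) × (19/32) × (29/32) ≈ 0.004263
retain: (39/71) × (22/39) × (6/39) × (27/39) × (35/39) ≈ 0.0296179
P(retain | x) = 0.0296179 / 0.0338809 ≈ 0.8742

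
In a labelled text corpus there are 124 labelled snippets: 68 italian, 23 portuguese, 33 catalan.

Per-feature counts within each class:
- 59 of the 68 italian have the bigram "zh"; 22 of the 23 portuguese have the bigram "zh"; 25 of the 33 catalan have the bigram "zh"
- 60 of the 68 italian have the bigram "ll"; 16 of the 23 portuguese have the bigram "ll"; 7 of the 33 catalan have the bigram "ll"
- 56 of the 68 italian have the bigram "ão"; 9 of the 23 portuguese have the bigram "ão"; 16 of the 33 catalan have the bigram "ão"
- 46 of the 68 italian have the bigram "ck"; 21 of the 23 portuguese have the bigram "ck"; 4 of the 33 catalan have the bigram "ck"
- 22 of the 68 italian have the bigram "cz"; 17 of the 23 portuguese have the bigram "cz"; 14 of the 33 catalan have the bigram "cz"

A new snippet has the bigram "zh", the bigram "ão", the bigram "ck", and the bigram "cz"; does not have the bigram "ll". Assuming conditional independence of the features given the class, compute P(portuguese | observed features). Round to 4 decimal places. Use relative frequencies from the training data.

0.5037

italian: (68/124) × (59/68) × (8/68) × (56/68) × (46/68) × (22/68) ≈ 0.0100891
portuguese: (23/124) × (22/23) × (7/23) × (9/23) × (21/23) × (17/23) ≈ 0.0142593
catalan: (33/124) × (25/33) × (26/33) × (16/33) × (4/33) × (14/33) ≈ 0.00396044
P(portuguese | x) = 0.0142593 / 0.02830884 ≈ 0.5037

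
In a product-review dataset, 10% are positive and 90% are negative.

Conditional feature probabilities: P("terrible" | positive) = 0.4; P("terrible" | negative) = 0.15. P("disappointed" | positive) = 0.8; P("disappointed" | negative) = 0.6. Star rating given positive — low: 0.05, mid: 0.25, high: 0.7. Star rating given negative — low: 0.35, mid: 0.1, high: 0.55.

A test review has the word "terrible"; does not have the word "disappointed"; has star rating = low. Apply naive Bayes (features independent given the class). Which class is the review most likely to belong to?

negative

positive: 0.1 × 0.4 × (1−0.8) × 0.05 = 0.0004
negative: 0.9 × 0.15 × (1−0.6) × 0.35 = 0.0189
Highest score → negative.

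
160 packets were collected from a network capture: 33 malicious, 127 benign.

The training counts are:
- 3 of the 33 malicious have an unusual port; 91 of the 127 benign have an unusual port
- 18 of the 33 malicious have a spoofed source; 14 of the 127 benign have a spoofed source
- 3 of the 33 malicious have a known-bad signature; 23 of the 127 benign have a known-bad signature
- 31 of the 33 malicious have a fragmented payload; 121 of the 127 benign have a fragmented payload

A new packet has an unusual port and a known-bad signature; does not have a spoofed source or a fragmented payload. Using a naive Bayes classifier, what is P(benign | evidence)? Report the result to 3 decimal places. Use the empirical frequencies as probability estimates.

malicious: (33/160) × (3/33) × (15/33) × (3/33) × (2/33) ≈ 0.0000469572
benign: (127/160) × (91/127) × (113/127) × (23/127) × (6/127) ≈ 0.0043298
P(benign | x) = 0.0043298 / 0.0043767572 ≈ 0.989

0.989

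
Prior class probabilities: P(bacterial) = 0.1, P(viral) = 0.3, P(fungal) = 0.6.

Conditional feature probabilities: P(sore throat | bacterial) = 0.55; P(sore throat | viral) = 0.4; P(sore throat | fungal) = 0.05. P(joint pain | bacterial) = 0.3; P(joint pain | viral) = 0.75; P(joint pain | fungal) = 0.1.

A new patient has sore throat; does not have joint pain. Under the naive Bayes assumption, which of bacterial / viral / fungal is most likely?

bacterial: 0.1 × 0.55 × (1−0.3) = 0.0385
viral: 0.3 × 0.4 × (1−0.75) = 0.03
fungal: 0.6 × 0.05 × (1−0.1) = 0.027
Highest score → bacterial.

bacterial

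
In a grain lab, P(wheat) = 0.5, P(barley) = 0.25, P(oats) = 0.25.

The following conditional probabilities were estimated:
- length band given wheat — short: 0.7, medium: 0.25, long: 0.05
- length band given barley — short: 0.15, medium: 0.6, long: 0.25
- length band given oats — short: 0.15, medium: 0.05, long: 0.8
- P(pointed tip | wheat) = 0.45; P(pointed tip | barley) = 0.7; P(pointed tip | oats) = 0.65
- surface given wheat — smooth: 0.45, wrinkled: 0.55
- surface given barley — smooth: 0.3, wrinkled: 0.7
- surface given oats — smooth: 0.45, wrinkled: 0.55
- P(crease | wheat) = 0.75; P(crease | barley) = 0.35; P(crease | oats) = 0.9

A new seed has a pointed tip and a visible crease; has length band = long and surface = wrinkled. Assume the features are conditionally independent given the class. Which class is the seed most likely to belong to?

wheat: 0.5 × 0.05 × 0.45 × 0.55 × 0.75 = 0.004640625
barley: 0.25 × 0.25 × 0.7 × 0.7 × 0.35 = 0.01071875
oats: 0.25 × 0.8 × 0.65 × 0.55 × 0.9 = 0.06435
Highest score → oats.

oats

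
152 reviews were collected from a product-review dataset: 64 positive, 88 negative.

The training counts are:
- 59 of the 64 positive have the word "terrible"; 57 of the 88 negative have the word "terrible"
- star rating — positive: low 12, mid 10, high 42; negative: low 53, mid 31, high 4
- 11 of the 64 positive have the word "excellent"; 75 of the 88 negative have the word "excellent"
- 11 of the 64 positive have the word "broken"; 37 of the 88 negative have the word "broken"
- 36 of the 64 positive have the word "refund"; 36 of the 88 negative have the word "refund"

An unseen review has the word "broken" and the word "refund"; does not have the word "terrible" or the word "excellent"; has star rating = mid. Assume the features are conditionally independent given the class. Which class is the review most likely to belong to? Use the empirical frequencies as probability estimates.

positive: (64/152) × (5/64) × (10/64) × (53/64) × (11/64) × (36/64) ≈ 0.000411507
negative: (88/152) × (31/88) × (31/88) × (13/88) × (37/88) × (36/88) ≈ 0.00182556
Highest score → negative.

negative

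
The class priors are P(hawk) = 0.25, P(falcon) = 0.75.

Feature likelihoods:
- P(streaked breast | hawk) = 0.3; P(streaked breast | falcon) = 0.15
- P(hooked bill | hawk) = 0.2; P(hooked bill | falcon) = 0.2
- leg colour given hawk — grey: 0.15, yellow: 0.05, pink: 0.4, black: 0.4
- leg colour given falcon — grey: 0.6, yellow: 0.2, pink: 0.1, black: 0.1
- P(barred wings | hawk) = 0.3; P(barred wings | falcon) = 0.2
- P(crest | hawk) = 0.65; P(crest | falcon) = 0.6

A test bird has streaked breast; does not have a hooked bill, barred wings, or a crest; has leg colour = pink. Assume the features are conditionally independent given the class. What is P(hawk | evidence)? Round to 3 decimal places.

0.671

hawk: 0.25 × 0.3 × (1−0.2) × 0.4 × (1−0.3) × (1−0.65) = 0.00588
falcon: 0.75 × 0.15 × (1−0.2) × 0.1 × (1−0.2) × (1−0.6) = 0.00288
P(hawk | x) = 0.00588 / 0.00876 ≈ 0.671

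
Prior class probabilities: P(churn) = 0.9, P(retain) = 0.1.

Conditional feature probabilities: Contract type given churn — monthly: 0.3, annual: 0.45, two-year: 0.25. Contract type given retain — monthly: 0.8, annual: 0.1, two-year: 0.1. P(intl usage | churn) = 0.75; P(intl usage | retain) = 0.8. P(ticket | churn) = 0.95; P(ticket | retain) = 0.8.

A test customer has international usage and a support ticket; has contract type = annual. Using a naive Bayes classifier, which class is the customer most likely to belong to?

churn: 0.9 × 0.45 × 0.75 × 0.95 = 0.2885625
retain: 0.1 × 0.1 × 0.8 × 0.8 = 0.0064
Highest score → churn.

churn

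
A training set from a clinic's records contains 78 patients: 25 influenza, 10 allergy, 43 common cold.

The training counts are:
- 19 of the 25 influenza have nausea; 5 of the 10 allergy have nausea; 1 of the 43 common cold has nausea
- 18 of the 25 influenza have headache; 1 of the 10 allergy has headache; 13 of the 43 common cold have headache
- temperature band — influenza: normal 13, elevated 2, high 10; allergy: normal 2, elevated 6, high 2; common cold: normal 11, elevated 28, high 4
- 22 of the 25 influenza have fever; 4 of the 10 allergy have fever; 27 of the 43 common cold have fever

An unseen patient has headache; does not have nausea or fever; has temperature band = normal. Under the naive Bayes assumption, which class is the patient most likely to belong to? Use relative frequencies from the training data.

common cold

influenza: (25/78) × (6/25) × (18/25) × (13/25) × (3/25) = 0.003456
allergy: (10/78) × (5/10) × (1/10) × (2/10) × (6/10) ≈ 0.000769231
common cold: (43/78) × (42/43) × (13/43) × (11/43) × (16/43) ≈ 0.0154955
Highest score → common cold.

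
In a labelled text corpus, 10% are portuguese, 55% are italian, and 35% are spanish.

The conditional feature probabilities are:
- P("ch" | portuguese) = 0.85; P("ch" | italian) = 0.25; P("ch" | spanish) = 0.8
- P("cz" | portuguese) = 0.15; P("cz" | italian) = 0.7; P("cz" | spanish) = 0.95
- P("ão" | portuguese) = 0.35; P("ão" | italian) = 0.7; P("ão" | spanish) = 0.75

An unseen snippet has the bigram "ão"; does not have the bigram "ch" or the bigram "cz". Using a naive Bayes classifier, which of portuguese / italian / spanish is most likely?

italian

portuguese: 0.1 × (1−0.85) × (1−0.15) × 0.35 = 0.0044625
italian: 0.55 × (1−0.25) × (1−0.7) × 0.7 = 0.086625
spanish: 0.35 × (1−0.8) × (1−0.95) × 0.75 = 0.002625
Highest score → italian.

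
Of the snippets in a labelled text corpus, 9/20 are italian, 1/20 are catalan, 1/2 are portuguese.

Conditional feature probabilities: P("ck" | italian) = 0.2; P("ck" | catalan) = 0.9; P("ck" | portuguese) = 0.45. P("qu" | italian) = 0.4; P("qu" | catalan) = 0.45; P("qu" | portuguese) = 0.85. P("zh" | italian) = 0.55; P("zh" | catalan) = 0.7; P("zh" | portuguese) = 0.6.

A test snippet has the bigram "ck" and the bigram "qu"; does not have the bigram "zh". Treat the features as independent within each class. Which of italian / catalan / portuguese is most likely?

italian: 0.45 × 0.2 × 0.4 × (1−0.55) = 0.0162
catalan: 0.05 × 0.9 × 0.45 × (1−0.7) = 0.006075
portuguese: 0.5 × 0.45 × 0.85 × (1−0.6) = 0.0765
Highest score → portuguese.

portuguese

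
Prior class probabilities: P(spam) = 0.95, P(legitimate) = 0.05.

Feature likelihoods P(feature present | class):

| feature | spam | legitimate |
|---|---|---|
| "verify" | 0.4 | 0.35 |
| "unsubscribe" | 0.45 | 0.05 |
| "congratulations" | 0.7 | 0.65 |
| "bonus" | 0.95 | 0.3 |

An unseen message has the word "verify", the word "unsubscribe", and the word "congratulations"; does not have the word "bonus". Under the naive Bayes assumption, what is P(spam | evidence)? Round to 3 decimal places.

spam: 0.95 × 0.4 × 0.45 × 0.7 × (1−0.95) = 0.005985
legitimate: 0.05 × 0.35 × 0.05 × 0.65 × (1−0.3) = 0.000398125
P(spam | x) = 0.005985 / 0.006383125 ≈ 0.938

0.938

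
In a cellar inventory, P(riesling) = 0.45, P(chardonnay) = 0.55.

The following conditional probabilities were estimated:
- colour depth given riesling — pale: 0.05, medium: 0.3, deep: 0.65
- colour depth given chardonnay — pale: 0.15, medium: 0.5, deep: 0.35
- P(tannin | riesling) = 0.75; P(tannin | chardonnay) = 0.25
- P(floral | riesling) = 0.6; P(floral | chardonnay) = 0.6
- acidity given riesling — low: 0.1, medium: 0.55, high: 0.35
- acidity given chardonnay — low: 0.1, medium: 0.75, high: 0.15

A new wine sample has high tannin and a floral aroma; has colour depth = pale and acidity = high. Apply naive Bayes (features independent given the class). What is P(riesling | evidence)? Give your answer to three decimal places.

riesling: 0.45 × 0.05 × 0.75 × 0.6 × 0.35 = 0.00354375
chardonnay: 0.55 × 0.15 × 0.25 × 0.6 × 0.15 = 0.00185625
P(riesling | x) = 0.00354375 / 0.0054 ≈ 0.656

0.656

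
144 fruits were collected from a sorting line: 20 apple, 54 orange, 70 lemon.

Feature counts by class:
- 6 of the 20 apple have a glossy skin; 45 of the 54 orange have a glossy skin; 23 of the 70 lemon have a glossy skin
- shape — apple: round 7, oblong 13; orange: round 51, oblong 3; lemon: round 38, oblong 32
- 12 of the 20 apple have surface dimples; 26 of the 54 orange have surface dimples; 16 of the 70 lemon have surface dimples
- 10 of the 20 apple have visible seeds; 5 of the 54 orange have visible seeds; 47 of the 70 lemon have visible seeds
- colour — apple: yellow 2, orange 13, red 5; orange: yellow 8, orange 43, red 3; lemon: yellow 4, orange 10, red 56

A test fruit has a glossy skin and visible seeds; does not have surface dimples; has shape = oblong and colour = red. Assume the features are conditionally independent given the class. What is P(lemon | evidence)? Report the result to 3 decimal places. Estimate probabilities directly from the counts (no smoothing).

0.956

apple: (20/144) × (6/20) × (13/20) × (8/20) × (10/20) × (5/20) ≈ 0.00135417
orange: (54/144) × (45/54) × (3/54) × (28/54) × (5/54) × (3/54) ≈ 0.0000463069
lemon: (70/144) × (23/70) × (32/70) × (54/70) × (47/70) × (56/70) ≈ 0.0302554
P(lemon | x) = 0.0302554 / 0.0316558769 ≈ 0.956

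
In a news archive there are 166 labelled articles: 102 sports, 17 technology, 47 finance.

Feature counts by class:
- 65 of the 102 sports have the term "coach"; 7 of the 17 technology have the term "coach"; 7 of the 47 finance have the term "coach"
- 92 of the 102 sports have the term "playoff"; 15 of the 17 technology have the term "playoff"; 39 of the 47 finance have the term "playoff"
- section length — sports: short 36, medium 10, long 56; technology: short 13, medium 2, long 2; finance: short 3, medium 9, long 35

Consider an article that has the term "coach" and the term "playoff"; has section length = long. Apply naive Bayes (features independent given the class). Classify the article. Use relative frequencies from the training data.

sports

sports: (102/166) × (65/102) × (92/102) × (56/102) ≈ 0.193901
technology: (17/166) × (7/17) × (15/17) × (2/17) ≈ 0.00437737
finance: (47/166) × (7/47) × (39/47) × (35/47) ≈ 0.0260571
Highest score → sports.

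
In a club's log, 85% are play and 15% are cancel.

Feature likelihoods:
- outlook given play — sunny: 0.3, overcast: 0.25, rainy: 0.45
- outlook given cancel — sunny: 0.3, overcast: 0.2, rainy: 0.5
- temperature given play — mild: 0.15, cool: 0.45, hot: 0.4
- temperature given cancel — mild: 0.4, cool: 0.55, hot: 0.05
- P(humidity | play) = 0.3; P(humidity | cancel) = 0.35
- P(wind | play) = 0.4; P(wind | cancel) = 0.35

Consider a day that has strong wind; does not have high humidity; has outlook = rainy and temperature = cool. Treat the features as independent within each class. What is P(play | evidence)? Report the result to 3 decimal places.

play: 0.85 × 0.45 × 0.45 × (1−0.3) × 0.4 = 0.048195
cancel: 0.15 × 0.5 × 0.55 × (1−0.35) × 0.35 = 0.009384375
P(play | x) = 0.048195 / 0.057579375 ≈ 0.837

0.837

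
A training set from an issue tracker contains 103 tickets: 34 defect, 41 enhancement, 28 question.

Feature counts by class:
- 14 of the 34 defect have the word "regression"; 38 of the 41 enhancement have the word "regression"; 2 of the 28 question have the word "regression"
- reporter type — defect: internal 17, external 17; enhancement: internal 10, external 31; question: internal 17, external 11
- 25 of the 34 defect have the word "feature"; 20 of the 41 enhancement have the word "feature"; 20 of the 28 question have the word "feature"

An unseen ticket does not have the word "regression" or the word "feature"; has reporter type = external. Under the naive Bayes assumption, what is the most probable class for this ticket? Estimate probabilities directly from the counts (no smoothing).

defect: (34/103) × (20/34) × (17/34) × (9/34) ≈ 0.0256996
enhancement: (41/103) × (3/41) × (31/41) × (21/41) ≈ 0.0112797
question: (28/103) × (26/28) × (11/28) × (8/28) ≈ 0.0283337
Highest score → question.

question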